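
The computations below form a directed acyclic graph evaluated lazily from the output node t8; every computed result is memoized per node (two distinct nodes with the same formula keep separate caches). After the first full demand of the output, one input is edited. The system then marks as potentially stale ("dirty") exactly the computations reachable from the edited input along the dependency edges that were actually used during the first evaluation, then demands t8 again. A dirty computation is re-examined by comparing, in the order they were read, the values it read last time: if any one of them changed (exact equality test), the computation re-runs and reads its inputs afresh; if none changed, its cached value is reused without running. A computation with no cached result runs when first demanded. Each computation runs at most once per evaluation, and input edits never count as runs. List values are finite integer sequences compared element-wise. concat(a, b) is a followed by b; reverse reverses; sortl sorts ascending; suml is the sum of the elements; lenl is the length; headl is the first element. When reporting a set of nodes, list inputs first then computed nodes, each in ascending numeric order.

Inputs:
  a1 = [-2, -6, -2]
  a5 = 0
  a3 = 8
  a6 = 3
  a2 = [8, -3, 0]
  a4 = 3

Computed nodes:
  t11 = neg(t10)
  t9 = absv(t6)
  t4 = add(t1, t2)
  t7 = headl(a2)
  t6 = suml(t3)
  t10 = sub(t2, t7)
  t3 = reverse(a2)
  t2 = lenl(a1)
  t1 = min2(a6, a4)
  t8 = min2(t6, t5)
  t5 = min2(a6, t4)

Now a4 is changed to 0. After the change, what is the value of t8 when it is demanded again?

First demand of the output computes:
  t1 = min2(3, 3) = 3
  t2 = lenl([-2, -6, -2]) = 3
  t3 = reverse([8, -3, 0]) = [0, -3, 8]
  t4 = add(3, 3) = 6
  t5 = min2(3, 6) = 3
  t6 = suml([0, -3, 8]) = 5
  t8 = min2(5, 3) = 3

After the edit, cleaning proceeds:
  t1: a read changed (a4 3->0) — executes, giving 0.
  t4: a read changed (t1 3->0) — executes, giving 3.
  t5: a read changed (t4 6->3) — executes, giving 3 — identical to its old value.
  t8: dirty, but its reads are unchanged (t6 unchanged, t5 unchanged); cached 3 stands.

Note the absorption at t5: it re-runs yet its value is the same, leaving the output's value untouched.

Demanding t8 again yields 3.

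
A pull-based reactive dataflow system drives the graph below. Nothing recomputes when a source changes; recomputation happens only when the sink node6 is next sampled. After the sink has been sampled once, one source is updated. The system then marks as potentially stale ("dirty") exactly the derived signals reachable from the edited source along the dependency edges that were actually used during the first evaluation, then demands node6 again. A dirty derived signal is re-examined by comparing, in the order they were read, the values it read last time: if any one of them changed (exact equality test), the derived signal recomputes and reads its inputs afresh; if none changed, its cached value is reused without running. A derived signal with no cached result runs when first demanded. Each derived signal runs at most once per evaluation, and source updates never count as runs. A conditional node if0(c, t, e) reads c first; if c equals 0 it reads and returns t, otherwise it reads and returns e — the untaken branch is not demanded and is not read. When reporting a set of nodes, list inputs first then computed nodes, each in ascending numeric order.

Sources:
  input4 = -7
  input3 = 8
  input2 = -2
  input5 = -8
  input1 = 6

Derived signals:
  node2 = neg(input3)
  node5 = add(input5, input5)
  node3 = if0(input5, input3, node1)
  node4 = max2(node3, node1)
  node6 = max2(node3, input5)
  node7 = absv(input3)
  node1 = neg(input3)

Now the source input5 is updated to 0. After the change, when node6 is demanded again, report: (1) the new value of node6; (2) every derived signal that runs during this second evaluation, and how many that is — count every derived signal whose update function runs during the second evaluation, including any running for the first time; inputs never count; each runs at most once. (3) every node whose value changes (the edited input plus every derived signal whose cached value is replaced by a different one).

New value of node6: 8.
Derived signals that run: node3, node6 — 2 in total.
Values that change: input5, node3, node6.

First evaluation (everything demanded from the output):
  node1 = neg(8) = -8
  node3 = if0(input5=-8 -> else branch node1) = -8
  node6 = max2(-8, -8) = -8

Propagation after the edit:
  node3: runs — input5 -8->0; result 8.
  node6: runs — node3 -8->8; input5 -8->0; result 8.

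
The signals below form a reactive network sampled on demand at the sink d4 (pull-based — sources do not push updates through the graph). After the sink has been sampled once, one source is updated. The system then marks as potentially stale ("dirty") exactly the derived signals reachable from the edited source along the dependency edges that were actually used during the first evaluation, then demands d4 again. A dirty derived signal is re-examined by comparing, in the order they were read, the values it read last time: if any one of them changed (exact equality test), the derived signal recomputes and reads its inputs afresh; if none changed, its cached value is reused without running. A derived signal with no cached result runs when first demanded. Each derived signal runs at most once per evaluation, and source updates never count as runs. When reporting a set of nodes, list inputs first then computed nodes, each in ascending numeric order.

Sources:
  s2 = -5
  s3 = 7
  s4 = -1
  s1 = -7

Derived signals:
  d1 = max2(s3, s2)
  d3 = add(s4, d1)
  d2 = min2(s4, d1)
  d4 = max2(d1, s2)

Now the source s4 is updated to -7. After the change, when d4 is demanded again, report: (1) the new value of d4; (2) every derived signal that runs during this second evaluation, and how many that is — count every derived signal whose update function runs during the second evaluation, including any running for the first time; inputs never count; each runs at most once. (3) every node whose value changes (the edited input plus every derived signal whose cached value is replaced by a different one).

d4 now evaluates to 7.
Run set: none (0 run).
Changed values: s4.
The important point: nothing the output needs ever reads s4, so the edit is invisible to it.

Initial pass — values computed on the first demand:
  d1 = max2(7, -5) = 7
  d4 = max2(7, -5) = 7

Second demand — change propagation:
  no demanded computation ever read s4, so the edit dirties nothing and nothing runs.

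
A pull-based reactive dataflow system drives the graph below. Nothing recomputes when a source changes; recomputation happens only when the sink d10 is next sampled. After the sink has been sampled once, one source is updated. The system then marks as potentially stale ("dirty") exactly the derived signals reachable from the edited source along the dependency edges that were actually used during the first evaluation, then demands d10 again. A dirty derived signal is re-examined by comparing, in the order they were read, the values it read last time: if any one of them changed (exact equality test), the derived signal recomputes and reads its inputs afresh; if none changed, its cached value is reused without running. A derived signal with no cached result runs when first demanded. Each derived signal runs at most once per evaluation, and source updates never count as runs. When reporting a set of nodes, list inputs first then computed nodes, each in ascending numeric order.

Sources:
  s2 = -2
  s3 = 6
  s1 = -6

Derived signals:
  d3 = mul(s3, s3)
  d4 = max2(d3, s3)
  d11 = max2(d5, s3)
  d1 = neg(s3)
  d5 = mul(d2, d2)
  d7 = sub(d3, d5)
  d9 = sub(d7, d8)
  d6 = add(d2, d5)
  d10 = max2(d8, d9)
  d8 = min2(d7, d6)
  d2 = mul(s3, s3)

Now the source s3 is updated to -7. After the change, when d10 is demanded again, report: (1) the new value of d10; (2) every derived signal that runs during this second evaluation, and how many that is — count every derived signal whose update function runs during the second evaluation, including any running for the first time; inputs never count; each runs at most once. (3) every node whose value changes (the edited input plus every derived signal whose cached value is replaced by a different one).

New value of d10: 0.
Derived signals that run: d2, d3, d5, d6, d7, d8, d9, d10 — 8 in total.
Values that change: s3, d2, d3, d5, d6, d7, d8.

First evaluation (everything demanded from the output):
  d2 = mul(6, 6) = 36
  d3 = mul(6, 6) = 36
  d5 = mul(36, 36) = 1296
  d6 = add(36, 1296) = 1332
  d7 = sub(36, 1296) = -1260
  d8 = min2(-1260, 1332) = -1260
  d9 = sub(-1260, -1260) = 0
  d10 = max2(-1260, 0) = 0

Propagation after the edit:
  d2: runs — s3 6->-7; s3 6->-7; result 49.
  d3: runs — s3 6->-7; s3 6->-7; result 49.
  d5: runs — d2 36->49; d2 36->49; result 2401.
  d6: runs — d2 36->49; d5 1296->2401; result 2450.
  d7: runs — d3 36->49; d5 1296->2401; result -2352.
  d8: runs — d7 -1260->-2352; d6 1332->2450; result -2352.
  d9: runs — d7 -1260->-2352; d8 -1260->-2352; result 0 (same value as before).
  d10: runs — d8 -1260->-2352; result 0 (same value as before).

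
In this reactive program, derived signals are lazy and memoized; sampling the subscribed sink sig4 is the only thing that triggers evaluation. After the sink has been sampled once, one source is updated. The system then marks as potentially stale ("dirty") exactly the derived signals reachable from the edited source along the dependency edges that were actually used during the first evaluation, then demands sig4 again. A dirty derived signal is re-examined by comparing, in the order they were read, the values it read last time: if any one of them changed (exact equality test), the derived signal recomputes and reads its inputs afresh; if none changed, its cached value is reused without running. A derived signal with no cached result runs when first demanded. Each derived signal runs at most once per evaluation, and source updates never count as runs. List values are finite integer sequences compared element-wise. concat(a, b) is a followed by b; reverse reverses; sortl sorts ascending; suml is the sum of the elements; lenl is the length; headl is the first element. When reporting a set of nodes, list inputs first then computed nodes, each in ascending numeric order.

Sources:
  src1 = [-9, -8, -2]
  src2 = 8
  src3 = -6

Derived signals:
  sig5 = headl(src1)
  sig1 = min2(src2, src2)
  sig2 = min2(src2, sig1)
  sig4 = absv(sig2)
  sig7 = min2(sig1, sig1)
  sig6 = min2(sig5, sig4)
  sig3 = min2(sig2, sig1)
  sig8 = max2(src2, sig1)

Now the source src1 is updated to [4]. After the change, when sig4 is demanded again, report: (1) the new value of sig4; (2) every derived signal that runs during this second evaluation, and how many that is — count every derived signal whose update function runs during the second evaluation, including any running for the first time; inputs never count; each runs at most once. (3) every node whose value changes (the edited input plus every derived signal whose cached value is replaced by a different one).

First demand of the output computes:
  sig1 = min2(8, 8) = 8
  sig2 = min2(8, 8) = 8
  sig4 = absv(8) = 8

After the edit, cleaning proceeds:
  src1 only reaches undemanded nodes; the second demand re-runs nothing.

Note the shortcut — src1 feeds only undemanded nodes, so no recomputation happens.

Demanding sig4 again yields 8.
0 derived signals run: none.
The nodes whose values change: src1.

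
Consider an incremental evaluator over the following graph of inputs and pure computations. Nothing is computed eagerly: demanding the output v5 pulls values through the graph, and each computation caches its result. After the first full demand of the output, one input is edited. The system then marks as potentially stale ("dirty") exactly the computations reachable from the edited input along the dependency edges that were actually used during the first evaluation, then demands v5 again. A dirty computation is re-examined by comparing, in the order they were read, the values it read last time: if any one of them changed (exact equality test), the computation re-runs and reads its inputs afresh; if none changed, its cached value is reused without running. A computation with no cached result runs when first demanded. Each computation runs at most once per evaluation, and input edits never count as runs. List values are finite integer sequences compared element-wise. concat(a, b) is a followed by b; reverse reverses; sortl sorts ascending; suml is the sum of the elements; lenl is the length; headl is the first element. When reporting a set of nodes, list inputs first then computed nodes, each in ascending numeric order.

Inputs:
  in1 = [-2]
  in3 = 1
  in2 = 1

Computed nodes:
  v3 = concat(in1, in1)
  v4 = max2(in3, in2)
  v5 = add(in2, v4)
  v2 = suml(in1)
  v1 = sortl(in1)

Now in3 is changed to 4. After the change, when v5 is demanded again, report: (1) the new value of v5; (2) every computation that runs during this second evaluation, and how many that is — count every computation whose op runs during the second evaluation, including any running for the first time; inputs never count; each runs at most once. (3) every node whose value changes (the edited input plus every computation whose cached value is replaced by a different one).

v5 now evaluates to 5.
Run set: v4, v5 (2 run).
Changed values: in3, v4, v5.

Initial pass — values computed on the first demand:
  v4 = max2(1, 1) = 1
  v5 = add(1, 1) = 2

Second demand — change propagation:
  v4: re-runs because in3 1->4; new result 4.
  v5: re-runs because v4 1->4; new result 5.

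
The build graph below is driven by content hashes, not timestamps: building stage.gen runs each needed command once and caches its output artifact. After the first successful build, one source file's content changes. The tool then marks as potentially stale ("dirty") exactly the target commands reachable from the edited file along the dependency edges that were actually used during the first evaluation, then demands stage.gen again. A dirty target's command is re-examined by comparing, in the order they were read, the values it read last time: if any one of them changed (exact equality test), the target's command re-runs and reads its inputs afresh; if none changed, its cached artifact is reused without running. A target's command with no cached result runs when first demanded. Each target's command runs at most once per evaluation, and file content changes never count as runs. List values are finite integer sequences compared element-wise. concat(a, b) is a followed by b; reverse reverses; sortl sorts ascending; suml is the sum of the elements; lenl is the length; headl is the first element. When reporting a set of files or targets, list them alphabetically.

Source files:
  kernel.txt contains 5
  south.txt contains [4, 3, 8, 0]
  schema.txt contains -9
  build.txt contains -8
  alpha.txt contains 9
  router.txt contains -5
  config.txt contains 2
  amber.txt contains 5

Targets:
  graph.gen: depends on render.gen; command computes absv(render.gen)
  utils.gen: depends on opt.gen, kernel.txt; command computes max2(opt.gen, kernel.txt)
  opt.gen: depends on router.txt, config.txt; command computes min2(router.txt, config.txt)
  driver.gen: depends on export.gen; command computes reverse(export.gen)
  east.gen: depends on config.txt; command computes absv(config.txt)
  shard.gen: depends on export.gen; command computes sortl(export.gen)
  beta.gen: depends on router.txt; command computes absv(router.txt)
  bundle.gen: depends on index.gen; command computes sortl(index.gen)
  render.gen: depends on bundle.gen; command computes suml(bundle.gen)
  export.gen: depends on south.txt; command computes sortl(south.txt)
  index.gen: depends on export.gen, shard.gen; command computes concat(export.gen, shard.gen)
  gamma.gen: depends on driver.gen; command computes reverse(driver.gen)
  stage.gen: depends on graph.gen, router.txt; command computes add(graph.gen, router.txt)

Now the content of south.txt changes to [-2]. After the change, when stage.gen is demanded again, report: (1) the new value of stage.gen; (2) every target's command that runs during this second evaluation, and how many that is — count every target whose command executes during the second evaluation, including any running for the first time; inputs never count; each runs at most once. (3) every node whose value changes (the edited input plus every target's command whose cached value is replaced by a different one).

Initial pass — values computed on the first demand:
  export.gen = sortl([4, 3, 8, 0]) = [0, 3, 4, 8]
  shard.gen = sortl([0, 3, 4, 8]) = [0, 3, 4, 8]
  index.gen = concat([0, 3, 4, 8], [0, 3, 4, 8]) = [0, 3, 4, 8, 0, 3, 4, 8]
  bundle.gen = sortl([0, 3, 4, 8, 0, 3, 4, 8]) = [0, 0, 3, 3, 4, 4, 8, 8]
  render.gen = suml([0, 0, 3, 3, 4, 4, 8, 8]) = 30
  graph.gen = absv(30) = 30
  stage.gen = add(30, -5) = 25

Second demand — change propagation:
  export.gen: re-runs because south.txt [4, 3, 8, 0]->[-2]; new result [-2].
  shard.gen: re-runs because export.gen [0, 3, 4, 8]->[-2]; new result [-2].
  index.gen: re-runs because export.gen [0, 3, 4, 8]->[-2]; shard.gen [0, 3, 4, 8]->[-2]; new result [-2, -2].
  bundle.gen: re-runs because index.gen [0, 3, 4, 8, 0, 3, 4, 8]->[-2, -2]; new result [-2, -2].
  render.gen: re-runs because bundle.gen [0, 0, 3, 3, 4, 4, 8, 8]->[-2, -2]; new result -4.
  graph.gen: re-runs because render.gen 30->-4; new result 4.
  stage.gen: re-runs because graph.gen 30->4; new result -1.

stage.gen now evaluates to -1.
Run set: bundle.gen, export.gen, graph.gen, index.gen, render.gen, shard.gen, stage.gen (7 run).
Changed values: bundle.gen, export.gen, graph.gen, index.gen, render.gen, shard.gen, south.txt, stage.gen.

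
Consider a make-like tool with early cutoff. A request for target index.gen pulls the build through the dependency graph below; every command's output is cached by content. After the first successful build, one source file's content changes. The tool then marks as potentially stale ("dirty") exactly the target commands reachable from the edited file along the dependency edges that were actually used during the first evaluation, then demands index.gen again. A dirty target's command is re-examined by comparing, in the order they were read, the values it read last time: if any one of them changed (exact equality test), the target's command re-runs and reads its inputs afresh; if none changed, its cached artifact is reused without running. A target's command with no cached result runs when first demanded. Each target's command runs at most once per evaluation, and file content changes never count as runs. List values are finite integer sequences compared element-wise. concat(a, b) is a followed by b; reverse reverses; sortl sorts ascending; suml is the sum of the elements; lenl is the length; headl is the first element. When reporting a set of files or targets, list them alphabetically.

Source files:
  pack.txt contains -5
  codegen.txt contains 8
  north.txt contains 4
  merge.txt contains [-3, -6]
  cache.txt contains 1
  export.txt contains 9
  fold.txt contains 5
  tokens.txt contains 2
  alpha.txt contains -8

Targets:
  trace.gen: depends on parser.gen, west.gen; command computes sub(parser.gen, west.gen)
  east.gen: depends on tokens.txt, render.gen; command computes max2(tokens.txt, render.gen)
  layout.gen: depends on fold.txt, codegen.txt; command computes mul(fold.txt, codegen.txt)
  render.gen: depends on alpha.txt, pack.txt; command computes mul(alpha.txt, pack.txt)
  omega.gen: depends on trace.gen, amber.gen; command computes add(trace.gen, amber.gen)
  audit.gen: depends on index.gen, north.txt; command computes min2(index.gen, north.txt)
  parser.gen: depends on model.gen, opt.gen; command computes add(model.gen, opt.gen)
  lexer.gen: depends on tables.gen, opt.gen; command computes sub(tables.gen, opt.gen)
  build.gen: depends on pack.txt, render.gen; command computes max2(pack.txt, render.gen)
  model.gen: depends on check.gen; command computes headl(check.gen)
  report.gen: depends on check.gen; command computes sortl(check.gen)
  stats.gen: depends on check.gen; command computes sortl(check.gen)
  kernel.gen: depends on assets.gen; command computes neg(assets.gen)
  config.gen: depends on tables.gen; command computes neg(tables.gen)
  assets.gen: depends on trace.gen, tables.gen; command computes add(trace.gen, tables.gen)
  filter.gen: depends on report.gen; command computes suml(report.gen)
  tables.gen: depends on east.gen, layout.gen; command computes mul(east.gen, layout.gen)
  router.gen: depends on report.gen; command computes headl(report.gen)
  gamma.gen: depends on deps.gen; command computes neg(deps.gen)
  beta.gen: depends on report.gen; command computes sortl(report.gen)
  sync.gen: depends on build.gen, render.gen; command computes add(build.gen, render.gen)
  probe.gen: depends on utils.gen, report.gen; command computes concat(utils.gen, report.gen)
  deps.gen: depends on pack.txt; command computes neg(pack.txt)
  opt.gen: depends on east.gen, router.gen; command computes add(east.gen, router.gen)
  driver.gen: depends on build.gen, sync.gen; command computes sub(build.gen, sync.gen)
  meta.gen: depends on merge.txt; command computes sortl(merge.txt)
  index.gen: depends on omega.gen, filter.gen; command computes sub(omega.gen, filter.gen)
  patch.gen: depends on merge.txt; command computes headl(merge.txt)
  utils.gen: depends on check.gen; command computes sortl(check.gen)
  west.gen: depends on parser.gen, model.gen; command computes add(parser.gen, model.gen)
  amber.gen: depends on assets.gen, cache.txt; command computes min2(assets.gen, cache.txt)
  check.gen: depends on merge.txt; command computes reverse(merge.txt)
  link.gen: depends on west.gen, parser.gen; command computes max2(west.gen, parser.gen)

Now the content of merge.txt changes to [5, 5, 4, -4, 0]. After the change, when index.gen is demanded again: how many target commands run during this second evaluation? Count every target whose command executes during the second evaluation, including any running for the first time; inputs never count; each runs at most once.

13 target commands run: amber.gen, assets.gen, check.gen, filter.gen, index.gen, model.gen, omega.gen, opt.gen, parser.gen, report.gen, router.gen, trace.gen, west.gen.

First demand of the output computes:
  check.gen = reverse([-3, -6]) = [-6, -3]
  layout.gen = mul(5, 8) = 40
  model.gen = headl([-6, -3]) = -6
  render.gen = mul(-8, -5) = 40
  east.gen = max2(2, 40) = 40
  report.gen = sortl([-6, -3]) = [-6, -3]
  filter.gen = suml([-6, -3]) = -9
  router.gen = headl([-6, -3]) = -6
  opt.gen = add(40, -6) = 34
  parser.gen = add(-6, 34) = 28
  tables.gen = mul(40, 40) = 1600
  west.gen = add(28, -6) = 22
  trace.gen = sub(28, 22) = 6
  assets.gen = add(6, 1600) = 1606
  amber.gen = min2(1606, 1) = 1
  omega.gen = add(6, 1) = 7
  index.gen = sub(7, -9) = 16

After the edit, cleaning proceeds:
  check.gen: a read changed (merge.txt [-3, -6]->[5, 5, 4, -4, 0]) — executes, giving [0, -4, 4, 5, 5].
  model.gen: a read changed (check.gen [-6, -3]->[0, -4, 4, 5, 5]) — executes, giving 0.
  report.gen: a read changed (check.gen [-6, -3]->[0, -4, 4, 5, 5]) — executes, giving [-4, 0, 4, 5, 5].
  filter.gen: a read changed (report.gen [-6, -3]->[-4, 0, 4, 5, 5]) — executes, giving 10.
  router.gen: a read changed (report.gen [-6, -3]->[-4, 0, 4, 5, 5]) — executes, giving -4.
  opt.gen: a read changed (router.gen -6->-4) — executes, giving 36.
  parser.gen: a read changed (model.gen -6->0; opt.gen 34->36) — executes, giving 36.
  west.gen: a read changed (parser.gen 28->36; model.gen -6->0) — executes, giving 36.
  trace.gen: a read changed (parser.gen 28->36; west.gen 22->36) — executes, giving 0.
  assets.gen: a read changed (trace.gen 6->0) — executes, giving 1600.
  amber.gen: a read changed (assets.gen 1606->1600) — executes, giving 1 — identical to its old value.
  omega.gen: a read changed (trace.gen 6->0) — executes, giving 1.
  index.gen: a read changed (omega.gen 7->1; filter.gen -9->10) — executes, giving -9.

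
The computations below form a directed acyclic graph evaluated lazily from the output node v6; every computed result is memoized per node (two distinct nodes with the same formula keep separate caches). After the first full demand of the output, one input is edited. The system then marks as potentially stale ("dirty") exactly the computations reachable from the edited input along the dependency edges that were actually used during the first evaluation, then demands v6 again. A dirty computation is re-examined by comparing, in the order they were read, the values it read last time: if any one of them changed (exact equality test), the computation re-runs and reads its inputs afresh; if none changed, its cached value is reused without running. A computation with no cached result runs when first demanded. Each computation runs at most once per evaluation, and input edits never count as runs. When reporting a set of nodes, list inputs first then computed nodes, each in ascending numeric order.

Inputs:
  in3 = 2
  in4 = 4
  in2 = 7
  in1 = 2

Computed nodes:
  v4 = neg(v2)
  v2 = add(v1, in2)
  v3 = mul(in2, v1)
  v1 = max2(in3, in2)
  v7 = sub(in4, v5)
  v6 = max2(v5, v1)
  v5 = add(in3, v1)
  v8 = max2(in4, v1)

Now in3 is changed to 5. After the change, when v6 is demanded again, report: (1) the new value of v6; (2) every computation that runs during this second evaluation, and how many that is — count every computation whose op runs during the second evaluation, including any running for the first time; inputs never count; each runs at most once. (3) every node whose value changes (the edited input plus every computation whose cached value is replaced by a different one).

First demand of the output computes:
  v1 = max2(2, 7) = 7
  v5 = add(2, 7) = 9
  v6 = max2(9, 7) = 9

After the edit, cleaning proceeds:
  v1: a read changed (in3 2->5) — executes, giving 7 — identical to its old value.
  v5: a read changed (in3 2->5) — executes, giving 12.
  v6: a read changed (v5 9->12) — executes, giving 12.

Demanding v6 again yields 12.
3 computations run: v1, v5, v6.
The nodes whose values change: in3, v5, v6.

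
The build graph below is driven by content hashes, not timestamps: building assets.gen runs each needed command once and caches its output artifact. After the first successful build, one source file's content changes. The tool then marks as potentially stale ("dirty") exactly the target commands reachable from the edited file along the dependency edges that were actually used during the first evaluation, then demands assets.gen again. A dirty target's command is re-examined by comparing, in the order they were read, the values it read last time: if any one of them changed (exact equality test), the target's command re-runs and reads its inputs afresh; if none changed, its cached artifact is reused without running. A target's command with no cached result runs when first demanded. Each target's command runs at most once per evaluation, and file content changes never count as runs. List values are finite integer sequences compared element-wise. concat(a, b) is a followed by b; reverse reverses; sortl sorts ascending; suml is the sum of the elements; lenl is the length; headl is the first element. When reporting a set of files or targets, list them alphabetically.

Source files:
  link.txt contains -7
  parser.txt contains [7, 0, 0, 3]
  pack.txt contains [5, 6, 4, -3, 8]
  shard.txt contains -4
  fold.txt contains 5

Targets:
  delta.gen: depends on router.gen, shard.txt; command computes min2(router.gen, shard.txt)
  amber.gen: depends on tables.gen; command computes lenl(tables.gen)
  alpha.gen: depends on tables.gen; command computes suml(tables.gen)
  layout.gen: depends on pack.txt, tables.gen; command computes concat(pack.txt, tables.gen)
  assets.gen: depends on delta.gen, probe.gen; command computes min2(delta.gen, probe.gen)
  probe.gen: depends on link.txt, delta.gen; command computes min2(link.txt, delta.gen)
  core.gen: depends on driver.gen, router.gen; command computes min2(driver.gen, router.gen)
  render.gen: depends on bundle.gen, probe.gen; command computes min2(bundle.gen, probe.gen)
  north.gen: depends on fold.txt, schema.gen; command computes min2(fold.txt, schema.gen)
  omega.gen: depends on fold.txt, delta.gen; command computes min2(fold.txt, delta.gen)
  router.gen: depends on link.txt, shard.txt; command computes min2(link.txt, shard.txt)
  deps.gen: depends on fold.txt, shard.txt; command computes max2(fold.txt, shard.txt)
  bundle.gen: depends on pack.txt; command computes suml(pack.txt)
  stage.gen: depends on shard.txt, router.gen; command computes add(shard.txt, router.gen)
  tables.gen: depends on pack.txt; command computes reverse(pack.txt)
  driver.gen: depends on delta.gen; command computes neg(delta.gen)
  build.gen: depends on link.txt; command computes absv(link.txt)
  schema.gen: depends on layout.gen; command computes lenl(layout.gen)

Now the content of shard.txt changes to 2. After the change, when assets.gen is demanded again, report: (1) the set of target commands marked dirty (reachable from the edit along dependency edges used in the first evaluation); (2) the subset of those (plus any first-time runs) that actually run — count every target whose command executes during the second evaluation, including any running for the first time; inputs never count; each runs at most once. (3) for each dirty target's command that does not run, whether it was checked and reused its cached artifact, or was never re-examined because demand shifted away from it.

Initial pass — values computed on the first demand:
  router.gen = min2(-7, -4) = -7
  delta.gen = min2(-7, -4) = -7
  probe.gen = min2(-7, -7) = -7
  assets.gen = min2(-7, -7) = -7

Second demand — change propagation:
  router.gen: re-runs because shard.txt -4->2; new result -7 (unchanged).
  delta.gen: re-runs because shard.txt -4->2; new result -7 (unchanged).
  probe.gen: re-examined; everything it read last time is the same (link.txt unchanged, delta.gen unchanged) — cache -7 kept, no run.
  assets.gen: re-examined; everything it read last time is the same (delta.gen unchanged, probe.gen unchanged) — cache -7 kept, no run.

The important point: at probe.gen every value read last time is unchanged, so the dirty flag clears without a run.

Dirty set: assets.gen, delta.gen, probe.gen, router.gen.
Run set: delta.gen, router.gen (2 run).
Re-examined without running (cache reused): assets.gen, probe.gen.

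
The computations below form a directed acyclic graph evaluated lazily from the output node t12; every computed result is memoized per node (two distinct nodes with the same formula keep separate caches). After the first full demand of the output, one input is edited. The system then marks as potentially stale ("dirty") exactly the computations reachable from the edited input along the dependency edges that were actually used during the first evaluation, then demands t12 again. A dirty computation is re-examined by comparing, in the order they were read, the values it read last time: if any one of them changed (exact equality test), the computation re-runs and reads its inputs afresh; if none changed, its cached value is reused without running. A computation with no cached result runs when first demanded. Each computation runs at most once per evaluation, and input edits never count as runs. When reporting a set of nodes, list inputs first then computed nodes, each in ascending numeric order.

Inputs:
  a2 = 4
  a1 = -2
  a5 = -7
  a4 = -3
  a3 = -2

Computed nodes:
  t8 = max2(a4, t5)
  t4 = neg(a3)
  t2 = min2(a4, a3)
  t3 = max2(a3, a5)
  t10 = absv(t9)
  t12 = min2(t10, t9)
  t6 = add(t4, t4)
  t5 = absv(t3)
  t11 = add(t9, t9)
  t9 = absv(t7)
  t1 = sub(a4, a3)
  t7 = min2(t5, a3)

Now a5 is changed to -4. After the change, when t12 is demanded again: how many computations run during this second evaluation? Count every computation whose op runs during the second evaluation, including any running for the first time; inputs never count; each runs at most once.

1 computations run: t3.
Note the absorption at t3: it re-runs yet its value is the same, leaving the output's value untouched.

First demand of the output computes:
  t3 = max2(-2, -7) = -2
  t5 = absv(-2) = 2
  t7 = min2(2, -2) = -2
  t9 = absv(-2) = 2
  t10 = absv(2) = 2
  t12 = min2(2, 2) = 2

After the edit, cleaning proceeds:
  t3: a read changed (a5 -7->-4) — executes, giving -2 — identical to its old value.
  t5: dirty, but its reads are unchanged (t3 unchanged); cached 2 stands.
  t7: dirty, but its reads are unchanged (t5 unchanged, a3 unchanged); cached -2 stands.
  t9: dirty, but its reads are unchanged (t7 unchanged); cached 2 stands.
  t10: dirty, but its reads are unchanged (t9 unchanged); cached 2 stands.
  t12: dirty, but its reads are unchanged (t10 unchanged, t9 unchanged); cached 2 stands.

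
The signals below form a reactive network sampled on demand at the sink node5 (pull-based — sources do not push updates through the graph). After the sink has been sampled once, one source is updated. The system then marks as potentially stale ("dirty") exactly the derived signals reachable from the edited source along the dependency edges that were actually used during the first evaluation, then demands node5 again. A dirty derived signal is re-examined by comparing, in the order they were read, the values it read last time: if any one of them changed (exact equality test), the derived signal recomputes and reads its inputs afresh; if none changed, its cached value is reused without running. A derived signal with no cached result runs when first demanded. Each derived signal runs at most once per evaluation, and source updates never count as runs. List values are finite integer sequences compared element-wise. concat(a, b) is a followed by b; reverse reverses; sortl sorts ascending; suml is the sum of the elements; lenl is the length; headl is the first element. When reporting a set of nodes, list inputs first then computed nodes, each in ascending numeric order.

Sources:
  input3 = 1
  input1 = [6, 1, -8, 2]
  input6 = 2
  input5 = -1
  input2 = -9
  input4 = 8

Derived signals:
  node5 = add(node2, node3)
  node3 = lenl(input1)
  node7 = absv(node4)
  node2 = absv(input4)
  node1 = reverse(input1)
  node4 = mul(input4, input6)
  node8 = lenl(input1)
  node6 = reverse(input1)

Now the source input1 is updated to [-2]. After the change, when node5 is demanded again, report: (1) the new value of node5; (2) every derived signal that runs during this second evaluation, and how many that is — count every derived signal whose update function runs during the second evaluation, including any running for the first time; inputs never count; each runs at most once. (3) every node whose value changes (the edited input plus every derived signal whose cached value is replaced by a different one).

node5 now evaluates to 9.
Run set: node3, node5 (2 run).
Changed values: input1, node3, node5.

Initial pass — values computed on the first demand:
  node2 = absv(8) = 8
  node3 = lenl([6, 1, -8, 2]) = 4
  node5 = add(8, 4) = 12

Second demand — change propagation:
  node3: re-runs because input1 [6, 1, -8, 2]->[-2]; new result 1.
  node5: re-runs because node3 4->1; new result 9.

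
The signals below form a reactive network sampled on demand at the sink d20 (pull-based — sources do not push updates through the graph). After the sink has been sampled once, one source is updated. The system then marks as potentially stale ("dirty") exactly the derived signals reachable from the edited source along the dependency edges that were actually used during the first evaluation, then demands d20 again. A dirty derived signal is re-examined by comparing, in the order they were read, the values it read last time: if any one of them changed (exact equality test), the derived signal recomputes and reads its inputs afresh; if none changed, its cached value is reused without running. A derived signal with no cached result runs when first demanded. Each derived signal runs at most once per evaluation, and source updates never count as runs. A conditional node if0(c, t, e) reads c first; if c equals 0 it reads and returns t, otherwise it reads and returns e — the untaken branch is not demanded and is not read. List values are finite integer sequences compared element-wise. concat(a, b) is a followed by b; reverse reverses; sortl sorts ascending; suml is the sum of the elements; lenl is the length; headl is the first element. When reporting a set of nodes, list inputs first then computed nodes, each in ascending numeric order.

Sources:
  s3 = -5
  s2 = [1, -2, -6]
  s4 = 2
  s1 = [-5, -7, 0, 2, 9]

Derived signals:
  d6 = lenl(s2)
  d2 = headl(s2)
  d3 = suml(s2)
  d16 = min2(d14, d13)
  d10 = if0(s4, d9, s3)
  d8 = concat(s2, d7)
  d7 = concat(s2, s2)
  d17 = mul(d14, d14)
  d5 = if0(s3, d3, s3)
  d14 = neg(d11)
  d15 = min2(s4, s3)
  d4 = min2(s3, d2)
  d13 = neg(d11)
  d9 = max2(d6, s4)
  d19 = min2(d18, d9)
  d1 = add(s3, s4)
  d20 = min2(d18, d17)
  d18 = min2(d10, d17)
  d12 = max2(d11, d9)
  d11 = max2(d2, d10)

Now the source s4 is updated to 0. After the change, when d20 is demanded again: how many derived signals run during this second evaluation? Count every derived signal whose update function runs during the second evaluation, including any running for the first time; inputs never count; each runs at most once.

Initial pass — values computed on the first demand:
  d2 = headl([1, -2, -6]) = 1
  d10 = if0(s4=2 -> else branch s3) = -5
  d11 = max2(1, -5) = 1
  d14 = neg(1) = -1
  d17 = mul(-1, -1) = 1
  d18 = min2(-5, 1) = -5
  d20 = min2(-5, 1) = -5

Second demand — change propagation:
  d6: newly demanded (no cache) — executes and yields 3.
  d9: newly demanded (no cache) — executes and yields 3.
  d10: re-runs because s4 2->0; new result 3.
  d11: re-runs because d10 -5->3; new result 3.
  d14: re-runs because d11 1->3; new result -3.
  d17: re-runs because d14 -1->-3; d14 -1->-3; new result 9.
  d18: re-runs because d10 -5->3; d17 1->9; new result 3.
  d20: re-runs because d18 -5->3; d17 1->9; new result 3.

The important point: the flipped condition pulls in fresh nodes; d6, d9 run for the first time.

Run set: d6, d9, d10, d11, d14, d17, d18, d20 (8 run).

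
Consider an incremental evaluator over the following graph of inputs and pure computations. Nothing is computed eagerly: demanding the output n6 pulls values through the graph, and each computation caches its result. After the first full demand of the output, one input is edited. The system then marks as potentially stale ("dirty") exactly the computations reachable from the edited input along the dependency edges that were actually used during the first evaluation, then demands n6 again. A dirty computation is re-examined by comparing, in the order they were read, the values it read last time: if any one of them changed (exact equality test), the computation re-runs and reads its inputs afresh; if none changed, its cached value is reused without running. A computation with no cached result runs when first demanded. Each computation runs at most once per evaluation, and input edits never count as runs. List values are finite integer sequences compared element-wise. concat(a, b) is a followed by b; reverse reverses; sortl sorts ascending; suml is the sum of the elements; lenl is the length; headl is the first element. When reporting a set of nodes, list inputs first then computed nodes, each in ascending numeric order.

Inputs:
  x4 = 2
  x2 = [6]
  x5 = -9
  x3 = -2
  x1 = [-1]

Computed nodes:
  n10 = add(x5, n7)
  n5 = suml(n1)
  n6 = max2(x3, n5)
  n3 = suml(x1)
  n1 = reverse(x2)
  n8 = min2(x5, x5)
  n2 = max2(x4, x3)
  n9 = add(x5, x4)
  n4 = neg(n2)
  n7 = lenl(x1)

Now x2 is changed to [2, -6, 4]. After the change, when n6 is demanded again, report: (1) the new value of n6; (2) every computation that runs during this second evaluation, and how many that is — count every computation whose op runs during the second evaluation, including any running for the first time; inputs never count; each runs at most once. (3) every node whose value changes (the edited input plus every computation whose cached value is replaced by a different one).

n6 now evaluates to 0.
Run set: n1, n5, n6 (3 run).
Changed values: x2, n1, n5, n6.

Initial pass — values computed on the first demand:
  n1 = reverse([6]) = [6]
  n5 = suml([6]) = 6
  n6 = max2(-2, 6) = 6

Second demand — change propagation:
  n1: re-runs because x2 [6]->[2, -6, 4]; new result [4, -6, 2].
  n5: re-runs because n1 [6]->[4, -6, 2]; new result 0.
  n6: re-runs because n5 6->0; new result 0.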